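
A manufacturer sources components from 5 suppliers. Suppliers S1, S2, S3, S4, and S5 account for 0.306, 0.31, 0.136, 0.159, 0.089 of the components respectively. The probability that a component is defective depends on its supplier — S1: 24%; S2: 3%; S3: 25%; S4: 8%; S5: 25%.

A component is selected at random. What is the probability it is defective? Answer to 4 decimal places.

0.1517

P(D) = P(D|S1)·P(S1) + P(D|S2)·P(S2) + P(D|S3)·P(S3) + P(D|S4)·P(S4) + P(D|S5)·P(S5)
      = 0.24·0.306 + 0.03·0.31 + 0.25·0.136 + 0.08·0.159 + 0.25·0.089
      = 0.07344 + 0.0093 + 0.034 + 0.01272 + 0.02225 = 0.15171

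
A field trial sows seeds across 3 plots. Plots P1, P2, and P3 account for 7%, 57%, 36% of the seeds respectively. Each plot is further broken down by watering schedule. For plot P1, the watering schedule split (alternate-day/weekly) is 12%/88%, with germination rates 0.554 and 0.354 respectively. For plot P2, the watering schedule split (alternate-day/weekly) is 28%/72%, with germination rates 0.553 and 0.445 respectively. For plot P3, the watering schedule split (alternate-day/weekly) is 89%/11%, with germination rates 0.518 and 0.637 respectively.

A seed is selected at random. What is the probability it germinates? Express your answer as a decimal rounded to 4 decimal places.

P(G) ≈ 0.4885

P(G|P1) = 0.12·0.554 + 0.88·0.354 = 0.06648 + 0.31152 = 0.378
P(G|P2) = 0.28·0.553 + 0.72·0.445 = 0.15484 + 0.3204 = 0.47524
P(G|P3) = 0.89·0.518 + 0.11·0.637 = 0.46102 + 0.07007 = 0.53109
By total probability over the outer partition,
P(G) = 0.07·0.378 + 0.57·0.47524 + 0.36·0.53109
      = 0.02646 + 0.2708868 + 0.1911924 = 0.4885392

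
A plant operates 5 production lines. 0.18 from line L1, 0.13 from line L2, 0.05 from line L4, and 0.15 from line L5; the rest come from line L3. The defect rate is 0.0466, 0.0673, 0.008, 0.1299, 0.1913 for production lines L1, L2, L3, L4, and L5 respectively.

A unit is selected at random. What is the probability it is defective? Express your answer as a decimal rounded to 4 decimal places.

P(D) ≈ 0.0562

P(L3) = 1 − (0.18 + 0.13 + 0.05 + 0.15) = 0.49.
Summing over the partition,
P(D) = P(D|L1)·P(L1) + P(D|L2)·P(L2) + P(D|L3)·P(L3) + P(D|L4)·P(L4) + P(D|L5)·P(L5)
      = 0.0466·0.18 + 0.0673·0.13 + 0.008·0.49 + 0.1299·0.05 + 0.1913·0.15
      = 0.008388 + 0.008749 + 0.00392 + 0.006495 + 0.028695 = 0.056247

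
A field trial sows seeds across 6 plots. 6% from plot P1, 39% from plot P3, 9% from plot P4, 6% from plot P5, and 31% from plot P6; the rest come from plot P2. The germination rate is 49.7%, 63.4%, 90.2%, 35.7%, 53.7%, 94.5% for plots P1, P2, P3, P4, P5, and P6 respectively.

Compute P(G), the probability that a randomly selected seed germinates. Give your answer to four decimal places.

0.7960

P(P2) = 1 − (0.06 + 0.39 + 0.09 + 0.06 + 0.31) = 0.09.
P(G) = P(G|P1)·P(P1) + P(G|P2)·P(P2) + P(G|P3)·P(P3) + P(G|P4)·P(P4) + P(G|P5)·P(P5) + P(G|P6)·P(P6)
      = 0.497·0.06 + 0.634·0.09 + 0.902·0.39 + 0.357·0.09 + 0.537·0.06 + 0.945·0.31
      = 0.02982 + 0.05706 + 0.35178 + 0.03213 + 0.03222 + 0.29295 = 0.79596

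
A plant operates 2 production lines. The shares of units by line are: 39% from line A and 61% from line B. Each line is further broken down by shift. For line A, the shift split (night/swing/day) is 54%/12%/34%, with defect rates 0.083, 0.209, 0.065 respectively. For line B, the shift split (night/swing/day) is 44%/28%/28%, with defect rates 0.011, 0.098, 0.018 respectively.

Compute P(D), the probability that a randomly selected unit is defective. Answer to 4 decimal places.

P(D) ≈ 0.0586

P(D|A) = 0.54·0.083 + 0.12·0.209 + 0.34·0.065 = 0.04482 + 0.02508 + 0.0221 = 0.092
P(D|B) = 0.44·0.011 + 0.28·0.098 + 0.28·0.018 = 0.00484 + 0.02744 + 0.00504 = 0.03732
Then overall,
P(D) = 0.39·0.092 + 0.61·0.03732
      = 0.03588 + 0.0227652 = 0.0586452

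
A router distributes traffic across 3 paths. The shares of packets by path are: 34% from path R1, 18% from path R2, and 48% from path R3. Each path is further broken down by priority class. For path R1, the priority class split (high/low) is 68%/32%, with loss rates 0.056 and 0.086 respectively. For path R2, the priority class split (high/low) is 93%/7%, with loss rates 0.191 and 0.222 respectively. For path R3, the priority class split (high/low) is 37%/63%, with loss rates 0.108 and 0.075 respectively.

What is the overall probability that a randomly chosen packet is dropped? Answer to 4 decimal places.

P(L|R1) = 0.68·0.056 + 0.32·0.086 = 0.03808 + 0.02752 = 0.0656
P(L|R2) = 0.93·0.191 + 0.07·0.222 = 0.17763 + 0.01554 = 0.19317
P(L|R3) = 0.37·0.108 + 0.63·0.075 = 0.03996 + 0.04725 = 0.08721
By total probability over the outer partition,
P(L) = 0.34·0.0656 + 0.18·0.19317 + 0.48·0.08721
      = 0.022304 + 0.0347706 + 0.0418608 = 0.0989354

P(L) ≈ 0.0989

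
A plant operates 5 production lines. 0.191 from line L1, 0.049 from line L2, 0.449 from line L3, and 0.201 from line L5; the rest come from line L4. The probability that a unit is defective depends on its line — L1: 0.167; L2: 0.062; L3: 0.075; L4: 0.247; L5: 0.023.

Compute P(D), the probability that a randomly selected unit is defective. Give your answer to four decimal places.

P(L4) = 1 − (0.191 + 0.049 + 0.449 + 0.201) = 0.11.
P(D) = P(D|L1)·P(L1) + P(D|L2)·P(L2) + P(D|L3)·P(L3) + P(D|L4)·P(L4) + P(D|L5)·P(L5)
      = 0.167·0.191 + 0.062·0.049 + 0.075·0.449 + 0.247·0.11 + 0.023·0.201
      = 0.031897 + 0.003038 + 0.033675 + 0.02717 + 0.004623 = 0.100403

0.1004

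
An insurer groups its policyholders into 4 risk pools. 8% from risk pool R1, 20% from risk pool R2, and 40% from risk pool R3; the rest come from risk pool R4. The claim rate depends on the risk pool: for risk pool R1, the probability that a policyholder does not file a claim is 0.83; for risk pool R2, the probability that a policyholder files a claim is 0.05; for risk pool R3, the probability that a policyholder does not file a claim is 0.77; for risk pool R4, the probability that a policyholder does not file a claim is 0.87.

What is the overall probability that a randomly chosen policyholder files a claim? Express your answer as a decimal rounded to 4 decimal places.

0.1572

P(R4) = 1 − (0.08 + 0.2 + 0.4) = 0.32.
P(C|R1) = 1 − 0.83 = 0.17.
P(C|R3) = 1 − 0.77 = 0.23.
P(C|R4) = 1 − 0.87 = 0.13.
P(C) = P(C|R1)·P(R1) + P(C|R2)·P(R2) + P(C|R3)·P(R3) + P(C|R4)·P(R4)
      = 0.17·0.08 + 0.05·0.2 + 0.23·0.4 + 0.13·0.32
      = 0.0136 + 0.01 + 0.092 + 0.0416 = 0.1572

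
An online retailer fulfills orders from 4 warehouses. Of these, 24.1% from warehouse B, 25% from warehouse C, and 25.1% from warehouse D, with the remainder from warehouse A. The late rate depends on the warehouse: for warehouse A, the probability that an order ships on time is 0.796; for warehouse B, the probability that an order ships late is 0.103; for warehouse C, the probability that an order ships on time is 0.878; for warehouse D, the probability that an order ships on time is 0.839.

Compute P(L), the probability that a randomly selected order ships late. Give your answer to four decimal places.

0.1484

P(A) = 1 − (0.241 + 0.25 + 0.251) = 0.258.
P(L|A) = 1 − 0.796 = 0.204.
P(L|C) = 1 − 0.878 = 0.122.
P(L|D) = 1 − 0.839 = 0.161.
By the law of total probability,
P(L) = P(L|A)·P(A) + P(L|B)·P(B) + P(L|C)·P(C) + P(L|D)·P(D)
      = 0.204·0.258 + 0.103·0.241 + 0.122·0.25 + 0.161·0.251
      = 0.052632 + 0.024823 + 0.0305 + 0.040411 = 0.148366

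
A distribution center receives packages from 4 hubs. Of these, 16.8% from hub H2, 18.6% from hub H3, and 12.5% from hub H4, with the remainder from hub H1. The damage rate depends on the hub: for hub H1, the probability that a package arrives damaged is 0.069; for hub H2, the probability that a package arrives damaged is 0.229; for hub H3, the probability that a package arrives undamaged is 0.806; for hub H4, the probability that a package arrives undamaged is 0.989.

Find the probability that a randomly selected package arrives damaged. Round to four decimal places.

P(H1) = 1 − (0.168 + 0.186 + 0.125) = 0.521.
P(D|H3) = 1 − 0.806 = 0.194.
P(D|H4) = 1 − 0.989 = 0.011.
P(D) = P(D|H1)·P(H1) + P(D|H2)·P(H2) + P(D|H3)·P(H3) + P(D|H4)·P(H4)
      = 0.069·0.521 + 0.229·0.168 + 0.194·0.186 + 0.011·0.125
      = 0.035949 + 0.038472 + 0.036084 + 0.001375 = 0.11188

P(D) ≈ 0.1119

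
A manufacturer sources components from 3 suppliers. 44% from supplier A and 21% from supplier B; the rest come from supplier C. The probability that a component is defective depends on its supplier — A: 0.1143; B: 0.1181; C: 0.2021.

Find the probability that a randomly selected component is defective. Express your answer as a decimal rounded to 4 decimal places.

P(D) ≈ 0.1458

P(C) = 1 − (0.44 + 0.21) = 0.35.
Summing over the partition,
P(D) = P(D|A)·P(A) + P(D|B)·P(B) + P(D|C)·P(C)
      = 0.1143·0.44 + 0.1181·0.21 + 0.2021·0.35
      = 0.050292 + 0.024801 + 0.070735 = 0.145828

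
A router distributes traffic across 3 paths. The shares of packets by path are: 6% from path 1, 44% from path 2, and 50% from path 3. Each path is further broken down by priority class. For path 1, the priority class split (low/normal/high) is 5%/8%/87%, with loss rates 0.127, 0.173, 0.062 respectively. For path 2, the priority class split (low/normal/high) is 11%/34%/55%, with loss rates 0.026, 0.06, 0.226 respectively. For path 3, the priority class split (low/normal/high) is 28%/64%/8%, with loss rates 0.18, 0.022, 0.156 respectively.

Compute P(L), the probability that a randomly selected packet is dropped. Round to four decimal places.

P(L|1) = 0.05·0.127 + 0.08·0.173 + 0.87·0.062 = 0.00635 + 0.01384 + 0.05394 = 0.07413
P(L|2) = 0.11·0.026 + 0.34·0.06 + 0.55·0.226 = 0.00286 + 0.0204 + 0.1243 = 0.14756
P(L|3) = 0.28·0.18 + 0.64·0.022 + 0.08·0.156 = 0.0504 + 0.01408 + 0.01248 = 0.07696
By total probability over the outer partition,
P(L) = 0.06·0.07413 + 0.44·0.14756 + 0.5·0.07696
      = 0.0044478 + 0.0649264 + 0.03848 = 0.1078542

0.1079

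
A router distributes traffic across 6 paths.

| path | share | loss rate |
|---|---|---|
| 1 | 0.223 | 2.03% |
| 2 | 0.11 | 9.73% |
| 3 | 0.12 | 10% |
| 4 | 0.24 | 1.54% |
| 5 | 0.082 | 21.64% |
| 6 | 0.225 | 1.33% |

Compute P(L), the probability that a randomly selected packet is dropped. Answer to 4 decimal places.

Using total probability over the partition,
P(L) = P(L|1)·P(1) + P(L|2)·P(2) + P(L|3)·P(3) + P(L|4)·P(4) + P(L|5)·P(5) + P(L|6)·P(6)
      = 0.0203·0.223 + 0.0973·0.11 + 0.1·0.12 + 0.0154·0.24 + 0.2164·0.082 + 0.0133·0.225
      = 0.0045269 + 0.010703 + 0.012 + 0.003696 + 0.0177448 + 0.0029925 = 0.0516632

0.0517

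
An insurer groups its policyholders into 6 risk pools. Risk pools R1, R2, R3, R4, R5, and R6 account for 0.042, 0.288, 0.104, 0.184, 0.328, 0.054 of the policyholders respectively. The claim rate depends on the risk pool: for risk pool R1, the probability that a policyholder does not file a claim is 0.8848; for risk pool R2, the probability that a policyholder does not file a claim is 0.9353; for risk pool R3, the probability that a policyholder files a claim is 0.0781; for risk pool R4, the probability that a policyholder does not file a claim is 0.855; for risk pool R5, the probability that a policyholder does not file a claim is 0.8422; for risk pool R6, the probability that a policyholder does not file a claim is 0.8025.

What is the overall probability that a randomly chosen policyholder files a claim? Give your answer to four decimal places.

P(C|R1) = 1 − 0.8848 = 0.1152.
P(C|R2) = 1 − 0.9353 = 0.0647.
P(C|R4) = 1 − 0.855 = 0.145.
P(C|R5) = 1 − 0.8422 = 0.1578.
P(C|R6) = 1 − 0.8025 = 0.1975.
By the law of total probability,
P(C) = P(C|R1)·P(R1) + P(C|R2)·P(R2) + P(C|R3)·P(R3) + P(C|R4)·P(R4) + P(C|R5)·P(R5) + P(C|R6)·P(R6)
      = 0.1152·0.042 + 0.0647·0.288 + 0.0781·0.104 + 0.145·0.184 + 0.1578·0.328 + 0.1975·0.054
      = 0.0048384 + 0.0186336 + 0.0081224 + 0.02668 + 0.0517584 + 0.010665 = 0.1206978

0.1207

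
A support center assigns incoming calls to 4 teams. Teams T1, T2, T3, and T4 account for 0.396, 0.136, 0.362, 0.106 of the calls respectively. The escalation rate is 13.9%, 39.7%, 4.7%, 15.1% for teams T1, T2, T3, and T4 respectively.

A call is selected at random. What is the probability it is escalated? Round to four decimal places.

0.1421

P(E) = P(E|T1)·P(T1) + P(E|T2)·P(T2) + P(E|T3)·P(T3) + P(E|T4)·P(T4)
      = 0.139·0.396 + 0.397·0.136 + 0.047·0.362 + 0.151·0.106
      = 0.055044 + 0.053992 + 0.017014 + 0.016006 = 0.142056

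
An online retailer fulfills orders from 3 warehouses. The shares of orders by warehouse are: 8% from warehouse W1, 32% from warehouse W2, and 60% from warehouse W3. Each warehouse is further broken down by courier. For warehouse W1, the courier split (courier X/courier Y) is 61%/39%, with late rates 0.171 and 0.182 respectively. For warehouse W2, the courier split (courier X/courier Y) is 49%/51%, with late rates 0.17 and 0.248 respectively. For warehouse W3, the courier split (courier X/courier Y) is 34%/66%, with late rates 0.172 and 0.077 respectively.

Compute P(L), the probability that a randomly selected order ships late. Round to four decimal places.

P(L|W1) = 0.61·0.171 + 0.39·0.182 = 0.10431 + 0.07098 = 0.17529
P(L|W2) = 0.49·0.17 + 0.51·0.248 = 0.0833 + 0.12648 = 0.20978
P(L|W3) = 0.34·0.172 + 0.66·0.077 = 0.05848 + 0.05082 = 0.1093
Then overall,
P(L) = 0.08·0.17529 + 0.32·0.20978 + 0.6·0.1093
      = 0.0140232 + 0.0671296 + 0.06558 = 0.1467328

0.1467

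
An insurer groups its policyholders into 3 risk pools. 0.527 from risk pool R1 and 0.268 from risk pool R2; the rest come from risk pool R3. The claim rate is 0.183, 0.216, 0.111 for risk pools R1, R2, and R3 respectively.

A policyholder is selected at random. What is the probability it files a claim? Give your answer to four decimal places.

P(R3) = 1 − (0.527 + 0.268) = 0.205.
P(C) = P(C|R1)·P(R1) + P(C|R2)·P(R2) + P(C|R3)·P(R3)
      = 0.183·0.527 + 0.216·0.268 + 0.111·0.205
      = 0.096441 + 0.057888 + 0.022755 = 0.177084

0.1771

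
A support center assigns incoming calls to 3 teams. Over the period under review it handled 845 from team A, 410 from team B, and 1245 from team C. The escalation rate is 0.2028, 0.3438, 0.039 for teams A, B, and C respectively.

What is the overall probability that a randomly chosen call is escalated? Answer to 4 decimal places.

0.1444

Total: 845 + 410 + 1245 = 2500.
P(A) = 845/2500 = 0.338. P(B) = 410/2500 = 0.164. P(C) = 1245/2500 = 0.498.
Summing over the partition,
P(E) = P(E|A)·P(A) + P(E|B)·P(B) + P(E|C)·P(C)
      = 0.2028·0.338 + 0.3438·0.164 + 0.039·0.498
      = 0.0685464 + 0.0563832 + 0.019422 = 0.1443516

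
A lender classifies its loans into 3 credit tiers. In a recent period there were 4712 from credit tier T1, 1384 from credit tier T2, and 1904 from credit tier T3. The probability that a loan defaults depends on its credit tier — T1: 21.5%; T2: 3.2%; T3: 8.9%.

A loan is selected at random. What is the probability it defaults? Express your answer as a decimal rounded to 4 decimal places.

Total: 4712 + 1384 + 1904 = 8000.
P(T1) = 4712/8000 = 0.589. P(T2) = 1384/8000 = 0.173. P(T3) = 1904/8000 = 0.238.
P(D) = P(D|T1)·P(T1) + P(D|T2)·P(T2) + P(D|T3)·P(T3)
      = 0.215·0.589 + 0.032·0.173 + 0.089·0.238
      = 0.126635 + 0.005536 + 0.021182 = 0.153353

P(D) ≈ 0.1534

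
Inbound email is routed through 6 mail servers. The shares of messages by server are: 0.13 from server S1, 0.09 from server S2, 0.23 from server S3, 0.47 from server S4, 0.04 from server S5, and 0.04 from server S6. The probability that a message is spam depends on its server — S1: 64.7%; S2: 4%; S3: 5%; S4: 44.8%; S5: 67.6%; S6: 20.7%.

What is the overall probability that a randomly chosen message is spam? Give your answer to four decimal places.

Using total probability over the partition,
P(S) = P(S|S1)·P(S1) + P(S|S2)·P(S2) + P(S|S3)·P(S3) + P(S|S4)·P(S4) + P(S|S5)·P(S5) + P(S|S6)·P(S6)
      = 0.647·0.13 + 0.04·0.09 + 0.05·0.23 + 0.448·0.47 + 0.676·0.04 + 0.207·0.04
      = 0.08411 + 0.0036 + 0.0115 + 0.21056 + 0.02704 + 0.00828 = 0.34509

0.3451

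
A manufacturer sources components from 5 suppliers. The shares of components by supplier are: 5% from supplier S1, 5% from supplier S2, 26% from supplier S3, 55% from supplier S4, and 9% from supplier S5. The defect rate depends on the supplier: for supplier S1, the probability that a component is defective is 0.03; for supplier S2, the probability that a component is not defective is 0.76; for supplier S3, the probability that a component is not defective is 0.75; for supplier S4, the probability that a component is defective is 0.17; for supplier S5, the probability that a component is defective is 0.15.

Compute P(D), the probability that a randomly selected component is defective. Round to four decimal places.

P(D|S2) = 1 − 0.76 = 0.24.
P(D|S3) = 1 − 0.75 = 0.25.
P(D) = P(D|S1)·P(S1) + P(D|S2)·P(S2) + P(D|S3)·P(S3) + P(D|S4)·P(S4) + P(D|S5)·P(S5)
      = 0.03·0.05 + 0.24·0.05 + 0.25·0.26 + 0.17·0.55 + 0.15·0.09
      = 0.0015 + 0.012 + 0.065 + 0.0935 + 0.0135 = 0.1855

P(D) ≈ 0.1855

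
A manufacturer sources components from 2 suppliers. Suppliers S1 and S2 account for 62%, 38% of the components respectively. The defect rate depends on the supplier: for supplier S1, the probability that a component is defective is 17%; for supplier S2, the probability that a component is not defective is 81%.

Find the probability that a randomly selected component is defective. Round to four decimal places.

P(D) ≈ 0.1776

P(D|S2) = 1 − 0.81 = 0.19.
P(D) = P(D|S1)·P(S1) + P(D|S2)·P(S2)
      = 0.17·0.62 + 0.19·0.38
      = 0.1054 + 0.0722 = 0.1776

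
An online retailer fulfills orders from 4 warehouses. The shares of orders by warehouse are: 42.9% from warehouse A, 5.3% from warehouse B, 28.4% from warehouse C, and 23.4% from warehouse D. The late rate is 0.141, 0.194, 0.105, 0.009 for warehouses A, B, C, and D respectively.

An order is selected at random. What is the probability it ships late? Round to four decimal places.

P(L) = P(L|A)·P(A) + P(L|B)·P(B) + P(L|C)·P(C) + P(L|D)·P(D)
      = 0.141·0.429 + 0.194·0.053 + 0.105·0.284 + 0.009·0.234
      = 0.060489 + 0.010282 + 0.02982 + 0.002106 = 0.102697

0.1027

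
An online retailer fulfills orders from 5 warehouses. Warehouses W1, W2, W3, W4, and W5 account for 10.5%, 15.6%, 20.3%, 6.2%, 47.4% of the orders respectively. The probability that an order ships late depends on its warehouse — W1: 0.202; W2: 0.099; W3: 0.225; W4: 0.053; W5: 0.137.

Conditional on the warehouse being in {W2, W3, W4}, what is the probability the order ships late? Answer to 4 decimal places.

Let S = {W2, W3, W4}.
P(S) = 0.156 + 0.203 + 0.062 = 0.421.
P(L ∩ S) = 0.099·0.156 + 0.225·0.203 + 0.053·0.062 = 0.015444 + 0.045675 + 0.003286 = 0.064405.
P(L | S) = 0.064405 / 0.421 = 0.152981…

0.1530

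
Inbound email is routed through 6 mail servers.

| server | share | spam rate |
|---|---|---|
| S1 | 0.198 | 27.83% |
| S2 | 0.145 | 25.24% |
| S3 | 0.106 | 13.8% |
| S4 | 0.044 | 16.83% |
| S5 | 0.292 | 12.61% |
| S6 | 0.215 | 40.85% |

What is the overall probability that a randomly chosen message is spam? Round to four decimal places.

P(S) = P(S|S1)·P(S1) + P(S|S2)·P(S2) + P(S|S3)·P(S3) + P(S|S4)·P(S4) + P(S|S5)·P(S5) + P(S|S6)·P(S6)
      = 0.2783·0.198 + 0.2524·0.145 + 0.138·0.106 + 0.1683·0.044 + 0.1261·0.292 + 0.4085·0.215
      = 0.0551034 + 0.036598 + 0.014628 + 0.0074052 + 0.0368212 + 0.0878275 = 0.2383833

0.2384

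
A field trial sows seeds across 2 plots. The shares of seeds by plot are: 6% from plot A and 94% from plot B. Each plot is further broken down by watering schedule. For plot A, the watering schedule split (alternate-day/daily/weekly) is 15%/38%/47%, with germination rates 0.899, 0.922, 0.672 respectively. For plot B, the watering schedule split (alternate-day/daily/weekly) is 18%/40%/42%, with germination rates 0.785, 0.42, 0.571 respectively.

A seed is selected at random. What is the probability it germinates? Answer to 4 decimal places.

P(G|A) = 0.15·0.899 + 0.38·0.922 + 0.47·0.672 = 0.13485 + 0.35036 + 0.31584 = 0.80105
P(G|B) = 0.18·0.785 + 0.4·0.42 + 0.42·0.571 = 0.1413 + 0.168 + 0.23982 = 0.54912
By total probability over the outer partition,
P(G) = 0.06·0.80105 + 0.94·0.54912
      = 0.048063 + 0.5161728 = 0.5642358

P(G) ≈ 0.5642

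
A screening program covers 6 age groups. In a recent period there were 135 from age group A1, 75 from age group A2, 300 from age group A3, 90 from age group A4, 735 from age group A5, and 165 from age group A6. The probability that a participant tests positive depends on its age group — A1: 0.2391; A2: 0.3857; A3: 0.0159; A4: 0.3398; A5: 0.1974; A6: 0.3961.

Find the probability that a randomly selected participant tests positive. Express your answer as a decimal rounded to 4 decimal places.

0.2047

Total: 135 + 75 + 300 + 90 + 735 + 165 = 1500.
P(A1) = 135/1500 = 0.09. P(A2) = 75/1500 = 0.05. P(A3) = 300/1500 = 0.2. P(A4) = 90/1500 = 0.06. P(A5) = 735/1500 = 0.49. P(A6) = 165/1500 = 0.11.
P(T) = P(T|A1)·P(A1) + P(T|A2)·P(A2) + P(T|A3)·P(A3) + P(T|A4)·P(A4) + P(T|A5)·P(A5) + P(T|A6)·P(A6)
      = 0.2391·0.09 + 0.3857·0.05 + 0.0159·0.2 + 0.3398·0.06 + 0.1974·0.49 + 0.3961·0.11
      = 0.021519 + 0.019285 + 0.00318 + 0.020388 + 0.096726 + 0.043571 = 0.204669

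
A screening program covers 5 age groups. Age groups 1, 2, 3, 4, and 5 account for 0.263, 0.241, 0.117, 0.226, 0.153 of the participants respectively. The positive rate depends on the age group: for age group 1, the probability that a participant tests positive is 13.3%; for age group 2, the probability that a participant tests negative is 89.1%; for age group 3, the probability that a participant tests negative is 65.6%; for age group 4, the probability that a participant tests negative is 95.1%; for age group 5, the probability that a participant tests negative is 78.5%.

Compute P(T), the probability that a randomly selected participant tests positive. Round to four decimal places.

P(T) ≈ 0.1455

P(T|2) = 1 − 0.891 = 0.109.
P(T|3) = 1 − 0.656 = 0.344.
P(T|4) = 1 − 0.951 = 0.049.
P(T|5) = 1 − 0.785 = 0.215.
P(T) = P(T|1)·P(1) + P(T|2)·P(2) + P(T|3)·P(3) + P(T|4)·P(4) + P(T|5)·P(5)
      = 0.133·0.263 + 0.109·0.241 + 0.344·0.117 + 0.049·0.226 + 0.215·0.153
      = 0.034979 + 0.026269 + 0.040248 + 0.011074 + 0.032895 = 0.145465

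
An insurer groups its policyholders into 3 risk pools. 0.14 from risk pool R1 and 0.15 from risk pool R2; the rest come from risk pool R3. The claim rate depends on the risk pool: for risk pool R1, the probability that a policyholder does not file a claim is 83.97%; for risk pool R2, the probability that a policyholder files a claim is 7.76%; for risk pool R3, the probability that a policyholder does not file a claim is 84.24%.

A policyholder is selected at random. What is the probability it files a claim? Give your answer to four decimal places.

0.1460

P(R3) = 1 − (0.14 + 0.15) = 0.71.
P(C|R1) = 1 − 0.8397 = 0.1603.
P(C|R3) = 1 − 0.8424 = 0.1576.
By the law of total probability,
P(C) = P(C|R1)·P(R1) + P(C|R2)·P(R2) + P(C|R3)·P(R3)
      = 0.1603·0.14 + 0.0776·0.15 + 0.1576·0.71
      = 0.022442 + 0.01164 + 0.111896 = 0.145978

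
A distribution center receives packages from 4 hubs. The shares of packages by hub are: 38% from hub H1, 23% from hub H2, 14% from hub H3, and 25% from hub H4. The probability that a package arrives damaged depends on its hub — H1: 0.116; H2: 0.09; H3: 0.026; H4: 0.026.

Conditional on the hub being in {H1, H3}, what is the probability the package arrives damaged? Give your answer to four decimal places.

Let S = {H1, H3}.
P(S) = 0.38 + 0.14 = 0.52.
P(D ∩ S) = 0.116·0.38 + 0.026·0.14 = 0.04408 + 0.00364 = 0.04772.
P(D | S) = 0.04772 / 0.52 = 0.091769…

P(D|S) ≈ 0.0918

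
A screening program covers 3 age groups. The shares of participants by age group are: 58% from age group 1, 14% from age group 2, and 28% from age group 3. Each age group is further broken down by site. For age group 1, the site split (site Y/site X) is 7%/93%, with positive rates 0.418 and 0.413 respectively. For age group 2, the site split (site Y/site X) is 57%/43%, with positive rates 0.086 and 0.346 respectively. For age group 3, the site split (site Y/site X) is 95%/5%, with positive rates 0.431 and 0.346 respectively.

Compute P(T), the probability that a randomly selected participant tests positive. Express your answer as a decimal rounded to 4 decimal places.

P(T|1) = 0.07·0.418 + 0.93·0.413 = 0.02926 + 0.38409 = 0.41335
P(T|2) = 0.57·0.086 + 0.43·0.346 = 0.04902 + 0.14878 = 0.1978
P(T|3) = 0.95·0.431 + 0.05·0.346 = 0.40945 + 0.0173 = 0.42675
By total probability over the outer partition,
P(T) = 0.58·0.41335 + 0.14·0.1978 + 0.28·0.42675
      = 0.239743 + 0.027692 + 0.11949 = 0.386925

0.3869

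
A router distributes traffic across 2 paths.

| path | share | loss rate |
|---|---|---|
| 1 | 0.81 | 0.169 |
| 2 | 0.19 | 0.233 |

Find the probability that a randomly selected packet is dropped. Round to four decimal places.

P(L) = P(L|1)·P(1) + P(L|2)·P(2)
      = 0.169·0.81 + 0.233·0.19
      = 0.13689 + 0.04427 = 0.18116

0.1812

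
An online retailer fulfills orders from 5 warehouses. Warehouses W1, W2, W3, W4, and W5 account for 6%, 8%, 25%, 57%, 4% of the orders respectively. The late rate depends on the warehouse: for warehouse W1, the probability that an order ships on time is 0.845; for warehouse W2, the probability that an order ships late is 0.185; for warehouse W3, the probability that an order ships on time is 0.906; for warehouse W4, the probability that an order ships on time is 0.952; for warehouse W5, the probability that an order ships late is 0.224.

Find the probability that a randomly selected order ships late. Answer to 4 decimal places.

0.0839

P(L|W1) = 1 − 0.845 = 0.155.
P(L|W3) = 1 − 0.906 = 0.094.
P(L|W4) = 1 − 0.952 = 0.048.
P(L) = P(L|W1)·P(W1) + P(L|W2)·P(W2) + P(L|W3)·P(W3) + P(L|W4)·P(W4) + P(L|W5)·P(W5)
      = 0.155·0.06 + 0.185·0.08 + 0.094·0.25 + 0.048·0.57 + 0.224·0.04
      = 0.0093 + 0.0148 + 0.0235 + 0.02736 + 0.00896 = 0.08392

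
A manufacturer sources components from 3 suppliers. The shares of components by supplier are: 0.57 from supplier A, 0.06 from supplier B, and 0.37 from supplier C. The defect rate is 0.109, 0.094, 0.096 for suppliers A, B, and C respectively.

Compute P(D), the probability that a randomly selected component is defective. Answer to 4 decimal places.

P(D) = P(D|A)·P(A) + P(D|B)·P(B) + P(D|C)·P(C)
      = 0.109·0.57 + 0.094·0.06 + 0.096·0.37
      = 0.06213 + 0.00564 + 0.03552 = 0.10329

P(D) ≈ 0.1033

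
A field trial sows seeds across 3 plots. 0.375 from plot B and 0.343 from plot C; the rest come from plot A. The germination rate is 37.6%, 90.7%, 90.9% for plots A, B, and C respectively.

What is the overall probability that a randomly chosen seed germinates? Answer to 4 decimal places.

P(A) = 1 − (0.375 + 0.343) = 0.282.
P(G) = P(G|A)·P(A) + P(G|B)·P(B) + P(G|C)·P(C)
      = 0.376·0.282 + 0.907·0.375 + 0.909·0.343
      = 0.106032 + 0.340125 + 0.311787 = 0.757944

P(G) ≈ 0.7579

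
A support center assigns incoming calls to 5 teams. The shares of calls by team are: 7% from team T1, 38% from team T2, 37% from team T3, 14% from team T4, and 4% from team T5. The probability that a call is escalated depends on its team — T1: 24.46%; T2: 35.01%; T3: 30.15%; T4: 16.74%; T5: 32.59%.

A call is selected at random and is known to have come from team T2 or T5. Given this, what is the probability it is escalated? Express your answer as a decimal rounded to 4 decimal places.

Let S = {T2, T5}.
P(S) = 0.38 + 0.04 = 0.42.
P(E ∩ S) = 0.3501·0.38 + 0.3259·0.04 = 0.133038 + 0.013036 = 0.146074.
P(E | S) = 0.146074 / 0.42 = 0.347795…

0.3478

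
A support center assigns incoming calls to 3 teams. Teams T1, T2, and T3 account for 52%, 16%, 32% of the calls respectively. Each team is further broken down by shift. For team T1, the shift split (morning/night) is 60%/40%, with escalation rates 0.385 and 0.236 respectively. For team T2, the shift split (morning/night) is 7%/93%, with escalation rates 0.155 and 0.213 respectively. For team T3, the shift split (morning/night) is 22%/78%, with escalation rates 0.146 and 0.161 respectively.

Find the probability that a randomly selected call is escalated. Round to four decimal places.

0.2531

P(E|T1) = 0.6·0.385 + 0.4·0.236 = 0.231 + 0.0944 = 0.3254
P(E|T2) = 0.07·0.155 + 0.93·0.213 = 0.01085 + 0.19809 = 0.20894
P(E|T3) = 0.22·0.146 + 0.78·0.161 = 0.03212 + 0.12558 = 0.1577
Then overall,
P(E) = 0.52·0.3254 + 0.16·0.20894 + 0.32·0.1577
      = 0.169208 + 0.0334304 + 0.050464 = 0.2531024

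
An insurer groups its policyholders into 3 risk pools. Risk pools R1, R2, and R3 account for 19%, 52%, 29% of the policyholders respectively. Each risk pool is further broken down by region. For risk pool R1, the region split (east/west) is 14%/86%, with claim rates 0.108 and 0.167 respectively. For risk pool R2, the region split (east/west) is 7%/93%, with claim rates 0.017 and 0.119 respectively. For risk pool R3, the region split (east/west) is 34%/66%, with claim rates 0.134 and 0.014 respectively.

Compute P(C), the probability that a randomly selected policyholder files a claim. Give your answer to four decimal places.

P(C|R1) = 0.14·0.108 + 0.86·0.167 = 0.01512 + 0.14362 = 0.15874
P(C|R2) = 0.07·0.017 + 0.93·0.119 = 0.00119 + 0.11067 = 0.11186
P(C|R3) = 0.34·0.134 + 0.66·0.014 = 0.04556 + 0.00924 = 0.0548
Then overall,
P(C) = 0.19·0.15874 + 0.52·0.11186 + 0.29·0.0548
      = 0.0301606 + 0.0581672 + 0.015892 = 0.1042198

P(C) ≈ 0.1042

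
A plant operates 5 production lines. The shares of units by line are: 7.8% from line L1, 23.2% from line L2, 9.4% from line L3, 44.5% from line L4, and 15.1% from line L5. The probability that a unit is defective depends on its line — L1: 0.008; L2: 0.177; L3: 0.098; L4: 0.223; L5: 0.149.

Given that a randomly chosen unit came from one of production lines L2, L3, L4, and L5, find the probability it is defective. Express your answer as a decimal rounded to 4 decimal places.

0.1866

Let S = {L2, L3, L4, L5}.
P(S) = 0.232 + 0.094 + 0.445 + 0.151 = 0.922.
P(D ∩ S) = 0.177·0.232 + 0.098·0.094 + 0.223·0.445 + 0.149·0.151 = 0.041064 + 0.009212 + 0.099235 + 0.022499 = 0.17201.
P(D | S) = 0.17201 / 0.922 = 0.186562…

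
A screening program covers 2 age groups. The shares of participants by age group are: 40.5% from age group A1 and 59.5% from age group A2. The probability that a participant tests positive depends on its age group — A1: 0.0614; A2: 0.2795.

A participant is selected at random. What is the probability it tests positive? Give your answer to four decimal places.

P(T) ≈ 0.1912

By the law of total probability,
P(T) = P(T|A1)·P(A1) + P(T|A2)·P(A2)
      = 0.0614·0.405 + 0.2795·0.595
      = 0.024867 + 0.1663025 = 0.1911695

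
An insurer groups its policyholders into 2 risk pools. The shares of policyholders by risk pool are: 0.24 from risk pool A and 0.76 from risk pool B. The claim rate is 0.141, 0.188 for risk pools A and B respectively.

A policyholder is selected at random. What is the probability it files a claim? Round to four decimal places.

P(C) ≈ 0.1767

P(C) = P(C|A)·P(A) + P(C|B)·P(B)
      = 0.141·0.24 + 0.188·0.76
      = 0.03384 + 0.14288 = 0.17672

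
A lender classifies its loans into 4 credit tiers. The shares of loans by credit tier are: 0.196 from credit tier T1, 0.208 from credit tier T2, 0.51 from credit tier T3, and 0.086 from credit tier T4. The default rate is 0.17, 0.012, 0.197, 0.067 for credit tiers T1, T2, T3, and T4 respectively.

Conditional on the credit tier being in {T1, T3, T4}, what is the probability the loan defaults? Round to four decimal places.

P(D|S) ≈ 0.1762

Let S = {T1, T3, T4}.
P(S) = 0.196 + 0.51 + 0.086 = 0.792.
P(D ∩ S) = 0.17·0.196 + 0.197·0.51 + 0.067·0.086 = 0.03332 + 0.10047 + 0.005762 = 0.139552.
P(D | S) = 0.139552 / 0.792 = 0.176202…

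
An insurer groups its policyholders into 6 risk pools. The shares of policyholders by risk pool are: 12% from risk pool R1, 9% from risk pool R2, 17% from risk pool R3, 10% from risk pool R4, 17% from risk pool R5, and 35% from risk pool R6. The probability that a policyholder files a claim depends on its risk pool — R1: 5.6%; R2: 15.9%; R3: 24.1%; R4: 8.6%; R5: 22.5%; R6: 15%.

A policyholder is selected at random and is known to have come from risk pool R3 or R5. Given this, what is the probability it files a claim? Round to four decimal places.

Let S = {R3, R5}.
P(S) = 0.17 + 0.17 = 0.34.
P(C ∩ S) = 0.241·0.17 + 0.225·0.17 = 0.04097 + 0.03825 = 0.07922.
P(C | S) = 0.07922 / 0.34 = 0.233000…

P(C|S) ≈ 0.2330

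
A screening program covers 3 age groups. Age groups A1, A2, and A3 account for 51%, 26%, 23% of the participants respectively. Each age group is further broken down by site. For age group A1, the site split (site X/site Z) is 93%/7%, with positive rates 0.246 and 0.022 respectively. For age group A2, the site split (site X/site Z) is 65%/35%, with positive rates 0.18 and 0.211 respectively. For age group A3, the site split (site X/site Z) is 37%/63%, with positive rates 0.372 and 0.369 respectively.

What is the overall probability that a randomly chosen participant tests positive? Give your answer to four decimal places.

P(T|A1) = 0.93·0.246 + 0.07·0.022 = 0.22878 + 0.00154 = 0.23032
P(T|A2) = 0.65·0.18 + 0.35·0.211 = 0.117 + 0.07385 = 0.19085
P(T|A3) = 0.37·0.372 + 0.63·0.369 = 0.13764 + 0.23247 = 0.37011
Then overall,
P(T) = 0.51·0.23032 + 0.26·0.19085 + 0.23·0.37011
      = 0.1174632 + 0.049621 + 0.0851253 = 0.2522095

P(T) ≈ 0.2522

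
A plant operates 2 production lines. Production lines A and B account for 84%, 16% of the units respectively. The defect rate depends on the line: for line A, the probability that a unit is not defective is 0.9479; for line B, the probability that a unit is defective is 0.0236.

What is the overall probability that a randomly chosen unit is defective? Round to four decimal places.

P(D|A) = 1 − 0.9479 = 0.0521.
P(D) = P(D|A)·P(A) + P(D|B)·P(B)
      = 0.0521·0.84 + 0.0236·0.16
      = 0.043764 + 0.003776 = 0.04754

P(D) ≈ 0.0475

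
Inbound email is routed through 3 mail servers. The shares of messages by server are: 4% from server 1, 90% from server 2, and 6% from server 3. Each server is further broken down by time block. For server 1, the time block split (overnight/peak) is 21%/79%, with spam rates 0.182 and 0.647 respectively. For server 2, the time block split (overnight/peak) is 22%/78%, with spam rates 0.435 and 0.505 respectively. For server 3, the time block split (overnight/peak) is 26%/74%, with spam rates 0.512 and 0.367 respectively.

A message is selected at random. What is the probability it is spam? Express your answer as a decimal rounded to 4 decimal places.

0.4869

P(S|1) = 0.21·0.182 + 0.79·0.647 = 0.03822 + 0.51113 = 0.54935
P(S|2) = 0.22·0.435 + 0.78·0.505 = 0.0957 + 0.3939 = 0.4896
P(S|3) = 0.26·0.512 + 0.74·0.367 = 0.13312 + 0.27158 = 0.4047
By total probability over the outer partition,
P(S) = 0.04·0.54935 + 0.9·0.4896 + 0.06·0.4047
      = 0.021974 + 0.44064 + 0.024282 = 0.486896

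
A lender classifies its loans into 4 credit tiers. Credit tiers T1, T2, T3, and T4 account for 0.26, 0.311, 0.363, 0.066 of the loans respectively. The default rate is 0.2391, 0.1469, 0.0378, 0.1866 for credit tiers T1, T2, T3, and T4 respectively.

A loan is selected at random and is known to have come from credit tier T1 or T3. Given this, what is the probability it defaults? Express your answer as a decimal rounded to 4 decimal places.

0.1218

Let S = {T1, T3}.
P(S) = 0.26 + 0.363 = 0.623.
P(D ∩ S) = 0.2391·0.26 + 0.0378·0.363 = 0.062166 + 0.0137214 = 0.0758874.
P(D | S) = 0.0758874 / 0.623 = 0.121810…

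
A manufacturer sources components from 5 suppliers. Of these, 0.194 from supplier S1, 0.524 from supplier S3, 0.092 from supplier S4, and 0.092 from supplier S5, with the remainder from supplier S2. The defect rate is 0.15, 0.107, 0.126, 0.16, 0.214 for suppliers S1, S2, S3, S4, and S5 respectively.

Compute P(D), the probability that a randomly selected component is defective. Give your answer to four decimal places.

P(S2) = 1 − (0.194 + 0.524 + 0.092 + 0.092) = 0.098.
P(D) = P(D|S1)·P(S1) + P(D|S2)·P(S2) + P(D|S3)·P(S3) + P(D|S4)·P(S4) + P(D|S5)·P(S5)
      = 0.15·0.194 + 0.107·0.098 + 0.126·0.524 + 0.16·0.092 + 0.214·0.092
      = 0.0291 + 0.010486 + 0.066024 + 0.01472 + 0.019688 = 0.140018

P(D) ≈ 0.1400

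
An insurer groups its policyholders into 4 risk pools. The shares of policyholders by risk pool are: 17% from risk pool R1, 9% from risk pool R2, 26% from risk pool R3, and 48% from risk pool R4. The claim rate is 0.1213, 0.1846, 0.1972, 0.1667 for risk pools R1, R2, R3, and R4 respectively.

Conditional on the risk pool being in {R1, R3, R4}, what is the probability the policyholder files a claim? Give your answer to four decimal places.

Let S = {R1, R3, R4}.
P(S) = 0.17 + 0.26 + 0.48 = 0.91.
P(C ∩ S) = 0.1213·0.17 + 0.1972·0.26 + 0.1667·0.48 = 0.020621 + 0.051272 + 0.080016 = 0.151909.
P(C | S) = 0.151909 / 0.91 = 0.166933…

P(C|S) ≈ 0.1669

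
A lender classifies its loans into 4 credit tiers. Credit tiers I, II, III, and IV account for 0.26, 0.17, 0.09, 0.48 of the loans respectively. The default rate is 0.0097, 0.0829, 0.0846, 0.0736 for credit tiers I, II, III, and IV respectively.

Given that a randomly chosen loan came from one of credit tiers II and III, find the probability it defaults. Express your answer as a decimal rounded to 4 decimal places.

Let S = {II, III}.
P(S) = 0.17 + 0.09 = 0.26.
P(D ∩ S) = 0.0829·0.17 + 0.0846·0.09 = 0.014093 + 0.007614 = 0.021707.
P(D | S) = 0.021707 / 0.26 = 0.083488…

P(D|S) ≈ 0.0835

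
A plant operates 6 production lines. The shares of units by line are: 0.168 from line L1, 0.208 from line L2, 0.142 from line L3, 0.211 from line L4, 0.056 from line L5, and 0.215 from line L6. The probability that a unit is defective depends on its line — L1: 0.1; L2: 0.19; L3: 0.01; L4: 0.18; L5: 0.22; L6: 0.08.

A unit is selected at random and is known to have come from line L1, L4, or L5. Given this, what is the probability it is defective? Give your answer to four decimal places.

Let S = {L1, L4, L5}.
P(S) = 0.168 + 0.211 + 0.056 = 0.435.
P(D ∩ S) = 0.1·0.168 + 0.18·0.211 + 0.22·0.056 = 0.0168 + 0.03798 + 0.01232 = 0.0671.
P(D | S) = 0.0671 / 0.435 = 0.154253…

0.1543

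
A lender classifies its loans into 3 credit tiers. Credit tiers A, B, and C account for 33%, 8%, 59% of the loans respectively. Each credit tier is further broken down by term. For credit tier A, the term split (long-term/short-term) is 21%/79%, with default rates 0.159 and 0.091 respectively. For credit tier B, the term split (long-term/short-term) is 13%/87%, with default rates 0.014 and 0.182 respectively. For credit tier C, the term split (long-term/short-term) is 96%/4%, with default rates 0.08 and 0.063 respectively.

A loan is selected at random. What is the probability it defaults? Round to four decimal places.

0.0944

P(D|A) = 0.21·0.159 + 0.79·0.091 = 0.03339 + 0.07189 = 0.10528
P(D|B) = 0.13·0.014 + 0.87·0.182 = 0.00182 + 0.15834 = 0.16016
P(D|C) = 0.96·0.08 + 0.04·0.063 = 0.0768 + 0.00252 = 0.07932
Then overall,
P(D) = 0.33·0.10528 + 0.08·0.16016 + 0.59·0.07932
      = 0.0347424 + 0.0128128 + 0.0467988 = 0.094354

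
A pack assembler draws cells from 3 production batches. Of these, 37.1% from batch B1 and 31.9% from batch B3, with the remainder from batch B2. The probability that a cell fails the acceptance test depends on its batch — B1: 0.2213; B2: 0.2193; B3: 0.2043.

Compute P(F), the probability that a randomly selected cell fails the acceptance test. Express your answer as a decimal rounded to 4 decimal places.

P(F) ≈ 0.2153

P(B2) = 1 − (0.371 + 0.319) = 0.31.
P(F) = P(F|B1)·P(B1) + P(F|B2)·P(B2) + P(F|B3)·P(B3)
      = 0.2213·0.371 + 0.2193·0.31 + 0.2043·0.319
      = 0.0821023 + 0.067983 + 0.0651717 = 0.215257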